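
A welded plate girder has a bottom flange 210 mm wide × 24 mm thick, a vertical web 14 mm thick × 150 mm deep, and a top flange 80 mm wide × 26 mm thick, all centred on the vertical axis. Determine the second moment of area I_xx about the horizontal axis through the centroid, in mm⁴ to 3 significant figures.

Split into non-overlapping primitives; take the origin at the lower-left of the bounding box.
Bottom plate: 210 × 24, A = 5 040 mm², y = 12 mm, Ī = 241 920 mm⁴.
Web plate: 14 × 150, A = 2 100 mm², y = 99 mm, Ī = 3 937 500 mm⁴.
Top plate: 80 × 26, A = 2 080 mm², y = 187 mm, Ī = 117 173 mm⁴.
Centroid: ȳ = ΣA·y / ΣA = 71.295 mm.
Transfer each piece to the horizontal axis through the centroid using Ī + A·d² with d = y − 71.295:
  bottom plate: d = -59.295 mm → contributes +17 962 047 mm⁴
  web plate: d = 27.705 mm → contributes +5 549 389 mm⁴
  top plate: d = 115.7 mm → contributes +27 963 474 mm⁴
Total I = 51 474 911 mm⁴.

I_xx ≈ 5.15 × 10⁷ mm⁴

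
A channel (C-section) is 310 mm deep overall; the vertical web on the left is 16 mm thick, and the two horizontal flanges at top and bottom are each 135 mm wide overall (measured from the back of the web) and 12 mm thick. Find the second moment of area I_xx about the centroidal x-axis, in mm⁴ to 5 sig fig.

I_xx ≈ 1.0316 × 10⁸ mm⁴

Split into non-overlapping primitives; take the origin at the lower-left of the bounding box.
Web: 16 × 310, A = 4 960 mm², y = 155 mm, Ī = 39 721 333 mm⁴.
Top flange (beyond web): 119 × 12, A = 1 428 mm², y = 304 mm, Ī = 17 136 mm⁴.
Bottom flange (beyond web): 119 × 12, A = 1 428 mm², y = 6 mm, Ī = 17 136 mm⁴.
By symmetry the centroid is at mid-height, ȳ = 155 mm.
Transfer each piece to the centroidal x-axis using Ī + A·d² with d = y − 155:
  web: d = 0 mm → contributes +39 721 333 mm⁴
  top flange (beyond web): d = 149 mm → contributes +31 720 164 mm⁴
  bottom flange (beyond web): d = -149 mm → contributes +31 720 164 mm⁴
Total I = 103 161 661 mm⁴.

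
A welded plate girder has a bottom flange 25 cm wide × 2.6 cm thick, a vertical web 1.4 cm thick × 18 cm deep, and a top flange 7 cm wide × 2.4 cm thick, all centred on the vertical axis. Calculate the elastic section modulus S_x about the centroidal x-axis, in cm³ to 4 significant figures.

Break the section into simple shapes (no overlaps), measuring from the bottom-left corner of the bounding box.
Bottom plate: 25 × 2.6, A = 65 cm², y = 1.3 cm, Ī = 36.6167 cm⁴.
Web plate: 1.4 × 18, A = 25.2 cm², y = 11.6 cm, Ī = 680.4 cm⁴.
Top plate: 7 × 2.4, A = 16.8 cm², y = 21.8 cm, Ī = 8.064 cm⁴.
Centroid: ȳ = ΣA·y / ΣA = 6.94449 cm.
Transfer each piece to the centroidal x-axis using Ī + A·d² with d = y − 6.94449:
  bottom plate: d = -5.64449 cm → contributes +2107.53 cm⁴
  web plate: d = 4.65551 cm → contributes +1226.58 cm⁴
  top plate: d = 14.8555 cm → contributes +3715.59 cm⁴
Total I = 7049.7 cm⁴.
Extreme fibre distance c = 16.0555 cm; S = I/c = 439.083 cm³.

S_x ≈ 439.1 cm³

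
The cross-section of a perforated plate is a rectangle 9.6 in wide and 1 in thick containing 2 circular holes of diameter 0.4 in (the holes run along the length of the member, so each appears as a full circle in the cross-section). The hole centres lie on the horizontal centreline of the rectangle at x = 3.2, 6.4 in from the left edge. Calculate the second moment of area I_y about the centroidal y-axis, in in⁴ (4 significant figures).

Treat the section as a set of non-overlapping primitives; coordinates are from the bounding-box lower-left.
Plate: 9.6 × 1, A = 9.6 in², x = 4.8 in, Ī = 73.728 in⁴.
Hole 1 (subtracted): ⌀0.4, A = 0.125664 in², x = 3.2 in, Ī = 0.00125664 in⁴.
Hole 2 (subtracted): ⌀0.4, A = 0.125664 in², x = 6.4 in, Ī = 0.00125664 in⁴.
By symmetry the centroid is at mid-width, x̄ = 4.8 in.
Transfer each piece to the centroidal y-axis using Ī + A·d² with d = x − 4.8:
  plate: d = 0 in → contributes +73.728 in⁴
  hole 1: d = -1.6 in → contributes −0.322956 in⁴
  hole 2: d = 1.6 in → contributes −0.322956 in⁴
Total I = 73.0821 in⁴.

I_y ≈ 73.08 in⁴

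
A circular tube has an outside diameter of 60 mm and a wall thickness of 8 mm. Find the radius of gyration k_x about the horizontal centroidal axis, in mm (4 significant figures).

Split into non-overlapping primitives; take the origin at the lower-left of the bounding box.
Outer circle: ⌀60, A = 2827.43 mm², y = 30 mm, Ī = 636 173 mm⁴.
Bore (subtracted): ⌀44, A = 1520.53 mm², y = 30 mm, Ī = 183 984 mm⁴.
By symmetry the centroid is at mid-height, ȳ = 30 mm.
All pieces are centred on the horizontal centroidal axis, so I = ΣĪ (holes subtracted) = 452 188 mm⁴.
Radius of gyration: k = √(I/A) = √(452 188 / 1306.9) = 18.6011 mm.

k_x ≈ 18.60 mm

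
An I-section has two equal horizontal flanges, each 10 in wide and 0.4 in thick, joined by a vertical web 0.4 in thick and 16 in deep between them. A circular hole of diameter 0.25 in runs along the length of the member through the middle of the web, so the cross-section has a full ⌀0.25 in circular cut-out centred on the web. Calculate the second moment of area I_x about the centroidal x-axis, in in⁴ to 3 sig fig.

I_x ≈ 675 in⁴

Treat the section as a set of non-overlapping primitives; coordinates are from the bounding-box lower-left.
Bottom flange: 10 × 0.4, A = 4 in², y = 0.2 in, Ī = 0.053333 in⁴.
Web: 0.4 × 16, A = 6.4 in², y = 8.4 in, Ī = 136.53 in⁴.
Top flange: 10 × 0.4, A = 4 in², y = 16.6 in, Ī = 0.053333 in⁴.
Hole (subtracted): ⌀0.25, A = 0.049087 in², y = 8.4 in, Ī = 0.00019175 in⁴.
By symmetry the centroid is at mid-height, ȳ = 8.4 in.
Transfer each piece to the centroidal x-axis using Ī + A·d² with d = y − 8.4:
  bottom flange: d = -8.2 in → contributes +269.01 in⁴
  web: d = 0 in → contributes +136.53 in⁴
  top flange: d = 8.2 in → contributes +269.01 in⁴
  hole: d = 0 in → contributes −0.00019175 in⁴
Total I = 674.56 in⁴.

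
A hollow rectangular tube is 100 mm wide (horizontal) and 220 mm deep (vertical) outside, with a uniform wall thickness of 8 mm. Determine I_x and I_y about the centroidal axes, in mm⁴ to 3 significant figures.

Treat the section as a set of non-overlapping primitives; coordinates are from the bounding-box lower-left.
Outer rectangle: 100 × 220, A = 22 000 mm², y = 110 mm, Ī = 88 733 333 mm⁴.
Inner void (subtracted): 84 × 204, A = 17 136 mm², y = 110 mm, Ī = 59 427 648 mm⁴.
By symmetry the centroid is at mid-height, ȳ = 110 mm.
All pieces are centred on the centroidal x-axis, so I = ΣĪ (holes subtracted) = 29 305 685 mm⁴.
Repeating about the centroidal y-axis gives I_y = 8 257 365 mm⁴.

I_x ≈ 2.93 × 10⁷ mm⁴, I_y ≈ 8.26 × 10⁶ mm⁴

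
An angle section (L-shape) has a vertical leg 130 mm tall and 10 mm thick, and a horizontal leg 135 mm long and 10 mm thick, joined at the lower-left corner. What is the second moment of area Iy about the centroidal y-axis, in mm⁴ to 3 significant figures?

Iy ≈ 4.54 × 10⁶ mm⁴

Split into non-overlapping primitives; take the origin at the lower-left of the bounding box.
Vertical leg: 10 × 130, A = 1 300 mm², x = 5 mm, Ī = 10 833 mm⁴.
Horizontal leg (remainder): 125 × 10, A = 1 250 mm², x = 72.5 mm, Ī = 1 627 604 mm⁴.
Centroid: x̄ = ΣA·x / ΣA = 38.088 mm.
Transfer each piece to the centroidal y-axis using Ī + A·d² with d = x − 38.088:
  vertical leg: d = -33.088 mm → contributes +1 434 114 mm⁴
  horizontal leg (remainder): d = 34.412 mm → contributes +3 107 816 mm⁴
Total I = 4 541 930 mm⁴.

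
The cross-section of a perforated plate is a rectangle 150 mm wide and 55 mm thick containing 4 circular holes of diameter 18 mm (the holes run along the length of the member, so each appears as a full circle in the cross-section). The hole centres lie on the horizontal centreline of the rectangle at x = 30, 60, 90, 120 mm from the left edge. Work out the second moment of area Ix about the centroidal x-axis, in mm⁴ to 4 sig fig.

Treat the section as a set of non-overlapping primitives; coordinates are from the bounding-box lower-left.
Plate: 150 × 55, A = 8 250 mm², y = 27.5 mm, Ī = 2 079 688 mm⁴.
Hole 1 (subtracted): ⌀18, A = 254.469 mm², y = 27.5 mm, Ī = 5 153 mm⁴.
Hole 2 (subtracted): ⌀18, A = 254.469 mm², y = 27.5 mm, Ī = 5 153 mm⁴.
Hole 3 (subtracted): ⌀18, A = 254.469 mm², y = 27.5 mm, Ī = 5 153 mm⁴.
Hole 4 (subtracted): ⌀18, A = 254.469 mm², y = 27.5 mm, Ī = 5 153 mm⁴.
By symmetry the centroid is at mid-height, ȳ = 27.5 mm.
All pieces are centred on the centroidal x-axis, so I = ΣĪ (holes subtracted) = 2 059 076 mm⁴.

Ix ≈ 2.059 × 10⁶ mm⁴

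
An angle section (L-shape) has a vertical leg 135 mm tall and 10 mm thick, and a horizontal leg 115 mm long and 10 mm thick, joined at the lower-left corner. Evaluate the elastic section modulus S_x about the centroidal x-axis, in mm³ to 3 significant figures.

S_x ≈ 4.60 × 10⁴ mm³

Break the section into simple shapes (no overlaps), measuring from the bottom-left corner of the bounding box.
Vertical leg: 10 × 135, A = 1 350 mm², y = 67.5 mm, Ī = 2 050 313 mm⁴.
Horizontal leg (remainder): 105 × 10, A = 1 050 mm², y = 5 mm, Ī = 8 750 mm⁴.
Centroid: ȳ = ΣA·y / ΣA = 40.156 mm.
Transfer each piece to the centroidal x-axis using Ī + A·d² with d = y − 40.156:
  vertical leg: d = 27.344 mm → contributes +3 059 681 mm⁴
  horizontal leg (remainder): d = -35.156 mm → contributes +1 306 510 mm⁴
Total I = 4 366 191 mm⁴.
Extreme fibre distance c = 94.844 mm; S = I/c = 46 036 mm³.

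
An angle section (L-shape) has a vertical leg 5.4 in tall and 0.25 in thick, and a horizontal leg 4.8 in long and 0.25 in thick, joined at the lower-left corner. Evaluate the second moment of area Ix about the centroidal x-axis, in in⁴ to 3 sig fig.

Treat the section as a set of non-overlapping primitives; coordinates are from the bounding-box lower-left.
Vertical leg: 0.25 × 5.4, A = 1.35 in², y = 2.7 in, Ī = 3.2805 in⁴.
Horizontal leg (remainder): 4.55 × 0.25, A = 1.1375 in², y = 0.125 in, Ī = 0.0059245 in⁴.
Centroid: ȳ = ΣA·y / ΣA = 1.5225 in.
Transfer each piece to the centroidal x-axis using Ī + A·d² with d = y − 1.5225:
  vertical leg: d = 1.1775 in → contributes +5.1523 in⁴
  horizontal leg (remainder): d = -1.3975 in → contributes +2.2274 in⁴
Total I = 7.3798 in⁴.

Ix ≈ 7.38 in⁴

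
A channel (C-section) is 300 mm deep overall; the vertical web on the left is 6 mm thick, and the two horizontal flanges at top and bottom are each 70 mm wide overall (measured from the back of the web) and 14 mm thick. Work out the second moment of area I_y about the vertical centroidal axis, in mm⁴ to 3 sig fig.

Break the section into simple shapes (no overlaps), measuring from the bottom-left corner of the bounding box.
Web: 6 × 300, A = 1 800 mm², x = 3 mm, Ī = 5 400 mm⁴.
Top flange (beyond web): 64 × 14, A = 896 mm², x = 38 mm, Ī = 305 835 mm⁴.
Bottom flange (beyond web): 64 × 14, A = 896 mm², x = 38 mm, Ī = 305 835 mm⁴.
Centroid: x̄ = ΣA·x / ΣA = 20.461 mm.
Transfer each piece to the vertical centroidal axis using Ī + A·d² with d = x − 20.461:
  web: d = -17.461 mm → contributes +554 197 mm⁴
  top flange (beyond web): d = 17.539 mm → contributes +581 458 mm⁴
  bottom flange (beyond web): d = 17.539 mm → contributes +581 458 mm⁴
Total I = 1 717 114 mm⁴.

I_y ≈ 1.72 × 10⁶ mm⁴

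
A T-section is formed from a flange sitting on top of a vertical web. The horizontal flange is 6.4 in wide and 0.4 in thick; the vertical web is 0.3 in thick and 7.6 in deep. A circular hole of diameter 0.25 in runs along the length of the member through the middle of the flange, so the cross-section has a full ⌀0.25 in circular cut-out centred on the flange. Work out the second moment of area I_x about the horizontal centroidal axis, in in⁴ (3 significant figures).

Decompose the section into non-overlapping parts with the origin at the bottom-left of its bounding rectangle.
Flange: 6.4 × 0.4, A = 2.56 in², y = 7.8 in, Ī = 0.034133 in⁴.
Web: 0.3 × 7.6, A = 2.28 in², y = 3.8 in, Ī = 10.974 in⁴.
Hole (subtracted): ⌀0.25, A = 0.049087 in², y = 7.8 in, Ī = 0.00019175 in⁴.
Centroid: ȳ = ΣA·y / ΣA = 5.8964 in.
Transfer each piece to the horizontal centroidal axis using Ī + A·d² with d = y − 5.8964:
  flange: d = 1.9036 in → contributes +9.3108 in⁴
  web: d = -2.0964 in → contributes +20.995 in⁴
  hole: d = 1.9036 in → contributes −0.17807 in⁴
Total I = 30.127 in⁴.

I_x ≈ 30.1 in⁴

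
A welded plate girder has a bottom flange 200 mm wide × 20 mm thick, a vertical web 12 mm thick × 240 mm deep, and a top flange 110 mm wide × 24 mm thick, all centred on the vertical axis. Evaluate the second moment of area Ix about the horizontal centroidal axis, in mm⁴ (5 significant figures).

Ix ≈ 1.2459 × 10⁸ mm⁴

Decompose the section into non-overlapping parts with the origin at the bottom-left of its bounding rectangle.
Bottom plate: 200 × 20, A = 4 000 mm², y = 10 mm, Ī = 133333.3 mm⁴.
Web plate: 12 × 240, A = 2 880 mm², y = 140 mm, Ī = 13 824 000 mm⁴.
Top plate: 110 × 24, A = 2 640 mm², y = 272 mm, Ī = 126 720 mm⁴.
Centroid: ȳ = ΣA·y / ΣA = 121.9832 mm.
Transfer each piece to the horizontal centroidal axis using Ī + A·d² with d = y − 121.9832:
  bottom plate: d = -111.9832 mm → contributes +50 294 276 mm⁴
  web plate: d = 18.01681 mm → contributes +14 758 863 mm⁴
  top plate: d = 150.0168 mm → contributes +59 540 032 mm⁴
Total I = 124 593 171 mm⁴.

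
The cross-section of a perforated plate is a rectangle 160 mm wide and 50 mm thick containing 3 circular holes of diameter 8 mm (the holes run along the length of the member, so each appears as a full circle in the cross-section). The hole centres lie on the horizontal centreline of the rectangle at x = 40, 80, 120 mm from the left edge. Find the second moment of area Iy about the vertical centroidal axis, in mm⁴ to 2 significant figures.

Iy ≈ 1.7 × 10⁷ mm⁴

Break the section into simple shapes (no overlaps), measuring from the bottom-left corner of the bounding box.
Plate: 160 × 50, A = 8 000 mm², x = 80 mm, Ī = 17 066 667 mm⁴.
Hole 1 (subtracted): ⌀8, A = 50.27 mm², x = 40 mm, Ī = 201.1 mm⁴.
Hole 2 (subtracted): ⌀8, A = 50.27 mm², x = 80 mm, Ī = 201.1 mm⁴.
Hole 3 (subtracted): ⌀8, A = 50.27 mm², x = 120 mm, Ī = 201.1 mm⁴.
By symmetry the centroid is at mid-width, x̄ = 80 mm.
Transfer each piece to the vertical centroidal axis using Ī + A·d² with d = x − 80:
  plate: d = 0 mm → contributes +17 066 667 mm⁴
  hole 1: d = -40 mm → contributes −80 626 mm⁴
  hole 2: d = 0 mm → contributes −201.1 mm⁴
  hole 3: d = 40 mm → contributes −80 626 mm⁴
Total I = 16 905 214 mm⁴.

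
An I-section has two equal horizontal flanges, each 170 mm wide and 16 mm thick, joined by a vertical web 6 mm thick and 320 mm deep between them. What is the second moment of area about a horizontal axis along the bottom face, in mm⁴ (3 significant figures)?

Treat the section as a set of non-overlapping primitives; coordinates are from the bounding-box lower-left.
Bottom flange: 170 × 16, A = 2 720 mm², y = 8 mm, Ī = 58 027 mm⁴.
Web: 6 × 320, A = 1 920 mm², y = 176 mm, Ī = 16 384 000 mm⁴.
Top flange: 170 × 16, A = 2 720 mm², y = 344 mm, Ī = 58 027 mm⁴.
Transfer each piece to the bottom edge using Ī + A·d² with d = y − 0:
  bottom flange: d = 8 mm → contributes +232 107 mm⁴
  web: d = 176 mm → contributes +75 857 920 mm⁴
  top flange: d = 344 mm → contributes +321 931 947 mm⁴
Total I = 398 021 973 mm⁴.

I_base ≈ 3.98 × 10⁸ mm⁴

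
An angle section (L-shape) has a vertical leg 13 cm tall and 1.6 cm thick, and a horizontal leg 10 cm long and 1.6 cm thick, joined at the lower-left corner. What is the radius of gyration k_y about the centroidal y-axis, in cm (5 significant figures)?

Split into non-overlapping primitives; take the origin at the lower-left of the bounding box.
Vertical leg: 1.6 × 13, A = 20.8 cm², x = 0.8 cm, Ī = 4.437333 cm⁴.
Horizontal leg (remainder): 8.4 × 1.6, A = 13.44 cm², x = 5.8 cm, Ī = 79.0272 cm⁴.
Centroid: x̄ = ΣA·x / ΣA = 2.762617 cm.
Transfer each piece to the centroidal y-axis using Ī + A·d² with d = x − 2.762617:
  vertical leg: d = -1.962617 cm → contributes +84.55612 cm⁴
  horizontal leg (remainder): d = 3.037383 cm → contributes +203.0206 cm⁴
Total I = 287.5767 cm⁴.
Radius of gyration: k = √(I/A) = √(287.5767 / 34.24) = 2.898077 cm.

k_y ≈ 2.8981 cm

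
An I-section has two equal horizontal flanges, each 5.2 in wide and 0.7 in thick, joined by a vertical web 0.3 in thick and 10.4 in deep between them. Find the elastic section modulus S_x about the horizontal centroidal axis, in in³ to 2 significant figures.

S_x ≈ 43 in³

Break the section into simple shapes (no overlaps), measuring from the bottom-left corner of the bounding box.
Bottom flange: 5.2 × 0.7, A = 3.64 in², y = 0.35 in, Ī = 0.1486 in⁴.
Web: 0.3 × 10.4, A = 3.12 in², y = 5.9 in, Ī = 28.12 in⁴.
Top flange: 5.2 × 0.7, A = 3.64 in², y = 11.45 in, Ī = 0.1486 in⁴.
By symmetry the centroid is at mid-height, ȳ = 5.9 in.
Transfer each piece to the horizontal centroidal axis using Ī + A·d² with d = y − 5.9:
  bottom flange: d = -5.55 in → contributes +112.3 in⁴
  web: d = 0 in → contributes +28.12 in⁴
  top flange: d = 5.55 in → contributes +112.3 in⁴
Total I = 252.7 in⁴.
Extreme fibre distance c = 5.9 in; S = I/c = 42.82 in³.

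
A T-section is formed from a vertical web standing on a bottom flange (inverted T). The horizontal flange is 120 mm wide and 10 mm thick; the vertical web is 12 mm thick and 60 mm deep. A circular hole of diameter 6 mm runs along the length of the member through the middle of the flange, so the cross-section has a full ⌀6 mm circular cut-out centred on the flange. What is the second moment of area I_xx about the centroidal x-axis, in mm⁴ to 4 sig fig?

Break the section into simple shapes (no overlaps), measuring from the bottom-left corner of the bounding box.
Flange: 120 × 10, A = 1 200 mm², y = 5 mm, Ī = 10 000 mm⁴.
Web: 12 × 60, A = 720 mm², y = 40 mm, Ī = 216 000 mm⁴.
Hole (subtracted): ⌀6, A = 28.2743 mm², y = 5 mm, Ī = 63.6173 mm⁴.
Centroid: ȳ = ΣA·y / ΣA = 18.3212 mm.
Transfer each piece to the centroidal x-axis using Ī + A·d² with d = y − 18.3212:
  flange: d = -13.3212 mm → contributes +222 944 mm⁴
  web: d = 21.6788 mm → contributes +554 380 mm⁴
  hole: d = -13.3212 mm → contributes −5 081 mm⁴
Total I = 772 243 mm⁴.

I_xx ≈ 7.722 × 10⁵ mm⁴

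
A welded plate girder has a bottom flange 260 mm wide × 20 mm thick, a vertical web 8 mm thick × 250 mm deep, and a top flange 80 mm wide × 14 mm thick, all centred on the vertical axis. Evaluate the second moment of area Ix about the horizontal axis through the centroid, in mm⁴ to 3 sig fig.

Treat the section as a set of non-overlapping primitives; coordinates are from the bounding-box lower-left.
Bottom plate: 260 × 20, A = 5 200 mm², y = 10 mm, Ī = 173 333 mm⁴.
Web plate: 8 × 250, A = 2 000 mm², y = 145 mm, Ī = 10 416 667 mm⁴.
Top plate: 80 × 14, A = 1 120 mm², y = 277 mm, Ī = 18 293 mm⁴.
Centroid: ȳ = ΣA·y / ΣA = 78.394 mm.
Transfer each piece to the horizontal axis through the centroid using Ī + A·d² with d = y − 78.394:
  bottom plate: d = -68.394 mm → contributes +24 497 742 mm⁴
  web plate: d = 66.606 mm → contributes +19 289 324 mm⁴
  top plate: d = 198.61 mm → contributes +44 195 855 mm⁴
Total I = 87 982 920 mm⁴.

Ix ≈ 8.80 × 10⁷ mm⁴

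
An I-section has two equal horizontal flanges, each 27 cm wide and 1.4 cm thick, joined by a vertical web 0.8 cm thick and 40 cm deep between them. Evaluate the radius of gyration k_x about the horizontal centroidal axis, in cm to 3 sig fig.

k_x ≈ 18.5 cm

Decompose the section into non-overlapping parts with the origin at the bottom-left of its bounding rectangle.
Bottom flange: 27 × 1.4, A = 37.8 cm², y = 0.7 cm, Ī = 6.174 cm⁴.
Web: 0.8 × 40, A = 32 cm², y = 21.4 cm, Ī = 4266.7 cm⁴.
Top flange: 27 × 1.4, A = 37.8 cm², y = 42.1 cm, Ī = 6.174 cm⁴.
By symmetry the centroid is at mid-height, ȳ = 21.4 cm.
Transfer each piece to the horizontal centroidal axis using Ī + A·d² with d = y − 21.4:
  bottom flange: d = -20.7 cm → contributes +16 203 cm⁴
  web: d = 0 cm → contributes +4266.7 cm⁴
  top flange: d = 20.7 cm → contributes +16 203 cm⁴
Total I = 36 673 cm⁴.
Radius of gyration: k = √(I/A) = √(36 673 / 107.6) = 18.461 cm.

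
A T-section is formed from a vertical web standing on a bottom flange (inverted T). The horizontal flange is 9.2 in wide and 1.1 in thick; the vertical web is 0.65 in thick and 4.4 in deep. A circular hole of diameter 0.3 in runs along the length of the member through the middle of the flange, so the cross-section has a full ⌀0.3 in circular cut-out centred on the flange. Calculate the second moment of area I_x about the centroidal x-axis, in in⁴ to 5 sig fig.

Decompose the section into non-overlapping parts with the origin at the bottom-left of its bounding rectangle.
Flange: 9.2 × 1.1, A = 10.12 in², y = 0.55 in, Ī = 1.020433 in⁴.
Web: 0.65 × 4.4, A = 2.86 in², y = 3.3 in, Ī = 4.614133 in⁴.
Hole (subtracted): ⌀0.3, A = 0.07068583 in², y = 0.55 in, Ī = 0.0003976078 in⁴.
Centroid: ȳ = ΣA·y / ΣA = 1.15925 in.
Transfer each piece to the centroidal x-axis using Ī + A·d² with d = y − 1.15925:
  flange: d = -0.60925 in → contributes +4.776832 in⁴
  web: d = 2.14075 in → contributes +17.72097 in⁴
  hole: d = -0.60925 in → contributes −0.02663517 in⁴
Total I = 22.47117 in⁴.

I_x ≈ 22.471 in⁴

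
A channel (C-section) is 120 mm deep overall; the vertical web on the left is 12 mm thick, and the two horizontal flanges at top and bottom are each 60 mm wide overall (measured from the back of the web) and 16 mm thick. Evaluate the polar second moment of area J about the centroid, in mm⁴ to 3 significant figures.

J ≈ 6.90 × 10⁶ mm⁴

Treat the section as a set of non-overlapping primitives; coordinates are from the bounding-box lower-left.
Web: 12 × 120, A = 1 440 mm², y = 60 mm, Ī = 1 728 000 mm⁴.
Top flange (beyond web): 48 × 16, A = 768 mm², y = 112 mm, Ī = 16 384 mm⁴.
Bottom flange (beyond web): 48 × 16, A = 768 mm², y = 8 mm, Ī = 16 384 mm⁴.
By symmetry the centroid is at mid-height, ȳ = 60 mm.
Transfer each piece to the centroidal x-axis using Ī + A·d² with d = y − 60:
  web: d = 0 mm → contributes +1 728 000 mm⁴
  top flange (beyond web): d = 52 mm → contributes +2 093 056 mm⁴
  bottom flange (beyond web): d = -52 mm → contributes +2 093 056 mm⁴
Total I = 5 914 112 mm⁴.
For the y-axis: x̄ = 21.484 mm.
Repeating about the centroidal y-axis gives I_y = 981 095 mm⁴.
Polar second moment: J = I_x + I_y = 6 895 207 mm⁴.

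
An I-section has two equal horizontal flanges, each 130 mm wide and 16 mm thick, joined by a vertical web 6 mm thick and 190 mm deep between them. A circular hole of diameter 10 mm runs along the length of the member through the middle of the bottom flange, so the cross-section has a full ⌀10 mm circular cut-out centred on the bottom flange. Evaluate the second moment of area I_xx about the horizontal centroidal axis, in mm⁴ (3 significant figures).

I_xx ≈ 4.68 × 10⁷ mm⁴

Decompose the section into non-overlapping parts with the origin at the bottom-left of its bounding rectangle.
Bottom flange: 130 × 16, A = 2 080 mm², y = 8 mm, Ī = 44 373 mm⁴.
Web: 6 × 190, A = 1 140 mm², y = 111 mm, Ī = 3 429 500 mm⁴.
Top flange: 130 × 16, A = 2 080 mm², y = 214 mm, Ī = 44 373 mm⁴.
Hole (subtracted): ⌀10, A = 78.54 mm², y = 8 mm, Ī = 490.87 mm⁴.
Centroid: ȳ = ΣA·y / ΣA = 112.55 mm.
Transfer each piece to the horizontal centroidal axis using Ī + A·d² with d = y − 112.55:
  bottom flange: d = -104.55 mm → contributes +22 779 929 mm⁴
  web: d = -1.5493 mm → contributes +3 432 236 mm⁴
  top flange: d = 101.45 mm → contributes +21 452 243 mm⁴
  hole: d = -104.55 mm → contributes −858 975 mm⁴
Total I = 46 805 434 mm⁴.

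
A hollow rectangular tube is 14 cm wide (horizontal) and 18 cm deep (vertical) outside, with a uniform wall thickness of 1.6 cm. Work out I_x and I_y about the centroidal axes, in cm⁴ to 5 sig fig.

Decompose the section into non-overlapping parts with the origin at the bottom-left of its bounding rectangle.
Outer rectangle: 14 × 18, A = 252 cm², y = 9 cm, Ī = 6 804 cm⁴.
Inner void (subtracted): 10.8 × 14.8, A = 159.84 cm², y = 9 cm, Ī = 2917.613 cm⁴.
By symmetry the centroid is at mid-height, ȳ = 9 cm.
All pieces are centred on the centroidal x-axis, so I = ΣĪ (holes subtracted) = 3886.387 cm⁴.
Repeating about the centroidal y-axis gives I_y = 2562.355 cm⁴.

I_x ≈ 3886.4 cm⁴, I_y ≈ 2562.4 cm⁴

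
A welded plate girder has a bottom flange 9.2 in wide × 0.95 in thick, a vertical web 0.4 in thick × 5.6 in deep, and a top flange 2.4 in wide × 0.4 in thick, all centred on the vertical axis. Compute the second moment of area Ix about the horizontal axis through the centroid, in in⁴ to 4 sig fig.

Decompose the section into non-overlapping parts with the origin at the bottom-left of its bounding rectangle.
Bottom plate: 9.2 × 0.95, A = 8.74 in², y = 0.475 in, Ī = 0.657321 in⁴.
Web plate: 0.4 × 5.6, A = 2.24 in², y = 3.75 in, Ī = 5.85387 in⁴.
Top plate: 2.4 × 0.4, A = 0.96 in², y = 6.75 in, Ī = 0.0128 in⁴.
Centroid: ȳ = ΣA·y / ΣA = 1.59393 in.
Transfer each piece to the horizontal axis through the centroid using Ī + A·d² with d = y − 1.59393:
  bottom plate: d = -1.11893 in → contributes +11.5998 in⁴
  web plate: d = 2.15607 in → contributes +16.2668 in⁴
  top plate: d = 5.15607 in → contributes +25.5345 in⁴
Total I = 53.4011 in⁴.

Ix ≈ 53.40 in⁴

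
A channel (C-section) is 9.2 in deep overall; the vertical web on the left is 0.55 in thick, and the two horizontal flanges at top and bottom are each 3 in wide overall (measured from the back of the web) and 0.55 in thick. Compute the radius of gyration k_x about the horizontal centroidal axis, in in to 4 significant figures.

k_x ≈ 3.333 in

Treat the section as a set of non-overlapping primitives; coordinates are from the bounding-box lower-left.
Web: 0.55 × 9.2, A = 5.06 in², y = 4.6 in, Ī = 35.6899 in⁴.
Top flange (beyond web): 2.45 × 0.55, A = 1.3475 in², y = 8.925 in, Ī = 0.0339682 in⁴.
Bottom flange (beyond web): 2.45 × 0.55, A = 1.3475 in², y = 0.275 in, Ī = 0.0339682 in⁴.
By symmetry the centroid is at mid-height, ȳ = 4.6 in.
Transfer each piece to the horizontal centroidal axis using Ī + A·d² with d = y − 4.6:
  web: d = 0 in → contributes +35.6899 in⁴
  top flange (beyond web): d = 4.325 in → contributes +25.2398 in⁴
  bottom flange (beyond web): d = -4.325 in → contributes +25.2398 in⁴
Total I = 86.1695 in⁴.
Radius of gyration: k = √(I/A) = √(86.1695 / 7.755) = 3.33339 in.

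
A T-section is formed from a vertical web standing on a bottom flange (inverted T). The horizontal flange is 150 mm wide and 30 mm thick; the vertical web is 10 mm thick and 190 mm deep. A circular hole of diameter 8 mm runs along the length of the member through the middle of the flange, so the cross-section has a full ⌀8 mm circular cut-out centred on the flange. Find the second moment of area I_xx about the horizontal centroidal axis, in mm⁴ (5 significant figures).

Break the section into simple shapes (no overlaps), measuring from the bottom-left corner of the bounding box.
Flange: 150 × 30, A = 4 500 mm², y = 15 mm, Ī = 337 500 mm⁴.
Web: 10 × 190, A = 1 900 mm², y = 125 mm, Ī = 5 715 833 mm⁴.
Hole (subtracted): ⌀8, A = 50.26548 mm², y = 15 mm, Ī = 201.0619 mm⁴.
Centroid: ȳ = ΣA·y / ΣA = 47.91476 mm.
Transfer each piece to the horizontal centroidal axis using Ī + A·d² with d = y − 47.91476:
  flange: d = -32.91476 mm → contributes +5 212 717 mm⁴
  web: d = 77.08524 mm → contributes +17 005 888 mm⁴
  hole: d = -32.91476 mm → contributes −54657.76 mm⁴
Total I = 22 163 947 mm⁴.

I_xx ≈ 2.2164 × 10⁷ mm⁴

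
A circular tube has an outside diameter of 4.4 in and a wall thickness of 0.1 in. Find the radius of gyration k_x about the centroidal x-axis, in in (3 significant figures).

k_x ≈ 1.52 in

Treat the section as a set of non-overlapping primitives; coordinates are from the bounding-box lower-left.
Outer circle: ⌀4.4, A = 15.205 in², y = 2.2 in, Ī = 18.398 in⁴.
Bore (subtracted): ⌀4.2, A = 13.854 in², y = 2.2 in, Ī = 15.275 in⁴.
By symmetry the centroid is at mid-height, ȳ = 2.2 in.
All pieces are centred on the centroidal x-axis, so I = ΣĪ (holes subtracted) = 3.1239 in⁴.
Radius of gyration: k = √(I/A) = √(3.1239 / 1.3509) = 1.5207 in.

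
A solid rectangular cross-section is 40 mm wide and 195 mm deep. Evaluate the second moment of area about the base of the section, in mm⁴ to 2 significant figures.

I_base ≈ 9.9 × 10⁷ mm⁴

The section: 40 × 195, A = 7 800 mm², y = 97.5 mm, Ī = 24 716 250 mm⁴.
Transfer it to the base of the section using Ī + A·d² with d = y − 0:
  the section: d = 97.5 mm → contributes +98 865 000 mm⁴
Total I = 98 865 000 mm⁴.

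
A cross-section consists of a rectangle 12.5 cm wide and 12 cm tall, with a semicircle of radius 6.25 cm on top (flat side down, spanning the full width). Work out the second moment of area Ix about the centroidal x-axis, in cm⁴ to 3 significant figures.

Ix ≈ 5230 cm⁴

Split into non-overlapping primitives; take the origin at the lower-left of the bounding box.
Rectangular body: 12.5 × 12, A = 150 cm², y = 6 cm, Ī = 1 800 cm⁴.
Semicircular cap: semicircle r = 6.25, A = 61.359 cm², y = 14.653 cm, Ī = 167.48 cm⁴.
Centroid: ȳ = ΣA·y / ΣA = 8.5119 cm.
Transfer each piece to the centroidal x-axis using Ī + A·d² with d = y − 8.5119:
  rectangular body: d = -2.5119 cm → contributes +2746.5 cm⁴
  semicircular cap: d = 6.1407 cm → contributes +2481.2 cm⁴
Total I = 5227.7 cm⁴.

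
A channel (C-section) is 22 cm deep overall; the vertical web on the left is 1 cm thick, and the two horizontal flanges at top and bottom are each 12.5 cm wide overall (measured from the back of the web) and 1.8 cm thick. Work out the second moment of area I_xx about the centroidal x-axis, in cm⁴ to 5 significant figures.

I_xx ≈ 5121.7 cm⁴

Break the section into simple shapes (no overlaps), measuring from the bottom-left corner of the bounding box.
Web: 1 × 22, A = 22 cm², y = 11 cm, Ī = 887.3333 cm⁴.
Top flange (beyond web): 11.5 × 1.8, A = 20.7 cm², y = 21.1 cm, Ī = 5.589 cm⁴.
Bottom flange (beyond web): 11.5 × 1.8, A = 20.7 cm², y = 0.9 cm, Ī = 5.589 cm⁴.
By symmetry the centroid is at mid-height, ȳ = 11 cm.
Transfer each piece to the centroidal x-axis using Ī + A·d² with d = y − 11:
  web: d = 0 cm → contributes +887.3333 cm⁴
  top flange (beyond web): d = 10.1 cm → contributes +2117.196 cm⁴
  bottom flange (beyond web): d = -10.1 cm → contributes +2117.196 cm⁴
Total I = 5121.725 cm⁴.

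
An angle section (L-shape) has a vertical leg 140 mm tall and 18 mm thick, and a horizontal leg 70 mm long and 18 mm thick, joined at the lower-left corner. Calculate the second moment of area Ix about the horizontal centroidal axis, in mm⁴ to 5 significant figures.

Ix ≈ 6.6809 × 10⁶ mm⁴

Break the section into simple shapes (no overlaps), measuring from the bottom-left corner of the bounding box.
Vertical leg: 18 × 140, A = 2 520 mm², y = 70 mm, Ī = 4 116 000 mm⁴.
Horizontal leg (remainder): 52 × 18, A = 936 mm², y = 9 mm, Ī = 25 272 mm⁴.
Centroid: ȳ = ΣA·y / ΣA = 53.47917 mm.
Transfer each piece to the horizontal centroidal axis using Ī + A·d² with d = y − 53.47917:
  vertical leg: d = 16.52083 mm → contributes +4 803 804 mm⁴
  horizontal leg (remainder): d = -44.47917 mm → contributes +1 877 051 mm⁴
Total I = 6 680 855 mm⁴.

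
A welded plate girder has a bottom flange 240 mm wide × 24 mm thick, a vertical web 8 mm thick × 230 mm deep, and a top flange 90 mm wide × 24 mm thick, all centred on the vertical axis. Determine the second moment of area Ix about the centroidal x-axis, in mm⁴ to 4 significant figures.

Ix ≈ 1.148 × 10⁸ mm⁴

Decompose the section into non-overlapping parts with the origin at the bottom-left of its bounding rectangle.
Bottom plate: 240 × 24, A = 5 760 mm², y = 12 mm, Ī = 276 480 mm⁴.
Web plate: 8 × 230, A = 1 840 mm², y = 139 mm, Ī = 8 111 333 mm⁴.
Top plate: 90 × 24, A = 2 160 mm², y = 266 mm, Ī = 103 680 mm⁴.
Centroid: ȳ = ΣA·y / ΣA = 92.1557 mm.
Transfer each piece to the centroidal x-axis using Ī + A·d² with d = y − 92.1557:
  bottom plate: d = -80.1557 mm → contributes +37 284 148 mm⁴
  web plate: d = 46.8443 mm → contributes +12 149 002 mm⁴
  top plate: d = 173.844 mm → contributes +65 382 827 mm⁴
Total I = 114 815 977 mm⁴.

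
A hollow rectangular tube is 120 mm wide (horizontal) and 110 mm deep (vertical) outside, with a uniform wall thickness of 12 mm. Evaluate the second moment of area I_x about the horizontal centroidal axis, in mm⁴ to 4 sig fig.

I_x ≈ 8.222 × 10⁶ mm⁴

Split into non-overlapping primitives; take the origin at the lower-left of the bounding box.
Outer rectangle: 120 × 110, A = 13 200 mm², y = 55 mm, Ī = 13 310 000 mm⁴.
Inner void (subtracted): 96 × 86, A = 8 256 mm², y = 55 mm, Ī = 5 088 448 mm⁴.
By symmetry the centroid is at mid-height, ȳ = 55 mm.
All pieces are centred on the horizontal centroidal axis, so I = ΣĪ (holes subtracted) = 8 221 552 mm⁴.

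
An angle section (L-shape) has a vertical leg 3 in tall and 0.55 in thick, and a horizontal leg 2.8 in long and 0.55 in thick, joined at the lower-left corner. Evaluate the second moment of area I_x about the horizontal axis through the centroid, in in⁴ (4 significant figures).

Break the section into simple shapes (no overlaps), measuring from the bottom-left corner of the bounding box.
Vertical leg: 0.55 × 3, A = 1.65 in², y = 1.5 in, Ī = 1.2375 in⁴.
Horizontal leg (remainder): 2.25 × 0.55, A = 1.2375 in², y = 0.275 in, Ī = 0.0311953 in⁴.
Centroid: ȳ = ΣA·y / ΣA = 0.975 in.
Transfer each piece to the horizontal axis through the centroid using Ī + A·d² with d = y − 0.975:
  vertical leg: d = 0.525 in → contributes +1.69228 in⁴
  horizontal leg (remainder): d = -0.7 in → contributes +0.63757 in⁴
Total I = 2.32985 in⁴.

I_x ≈ 2.330 in⁴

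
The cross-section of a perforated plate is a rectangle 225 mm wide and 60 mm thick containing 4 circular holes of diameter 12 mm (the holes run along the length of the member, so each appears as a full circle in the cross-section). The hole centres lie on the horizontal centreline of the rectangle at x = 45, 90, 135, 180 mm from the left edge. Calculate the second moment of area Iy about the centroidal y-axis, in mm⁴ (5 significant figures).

Iy ≈ 5.5804 × 10⁷ mm⁴

Decompose the section into non-overlapping parts with the origin at the bottom-left of its bounding rectangle.
Plate: 225 × 60, A = 13 500 mm², x = 112.5 mm, Ī = 56 953 125 mm⁴.
Hole 1 (subtracted): ⌀12, A = 113.0973 mm², x = 45 mm, Ī = 1017.876 mm⁴.
Hole 2 (subtracted): ⌀12, A = 113.0973 mm², x = 90 mm, Ī = 1017.876 mm⁴.
Hole 3 (subtracted): ⌀12, A = 113.0973 mm², x = 135 mm, Ī = 1017.876 mm⁴.
Hole 4 (subtracted): ⌀12, A = 113.0973 mm², x = 180 mm, Ī = 1017.876 mm⁴.
By symmetry the centroid is at mid-width, x̄ = 112.5 mm.
Transfer each piece to the centroidal y-axis using Ī + A·d² with d = x − 112.5:
  plate: d = 0 mm → contributes +56 953 125 mm⁴
  hole 1: d = -67.5 mm → contributes −516317.6 mm⁴
  hole 2: d = -22.5 mm → contributes −58273.4 mm⁴
  hole 3: d = 22.5 mm → contributes −58273.4 mm⁴
  hole 4: d = 67.5 mm → contributes −516317.6 mm⁴
Total I = 55 803 943 mm⁴.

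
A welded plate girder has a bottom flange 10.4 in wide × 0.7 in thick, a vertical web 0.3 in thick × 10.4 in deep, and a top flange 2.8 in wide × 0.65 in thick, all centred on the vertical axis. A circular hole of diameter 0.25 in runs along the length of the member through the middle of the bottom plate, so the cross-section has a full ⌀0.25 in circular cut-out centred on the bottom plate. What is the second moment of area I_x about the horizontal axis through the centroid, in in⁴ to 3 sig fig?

I_x ≈ 232 in⁴

Decompose the section into non-overlapping parts with the origin at the bottom-left of its bounding rectangle.
Bottom plate: 10.4 × 0.7, A = 7.28 in², y = 0.35 in, Ī = 0.29727 in⁴.
Web plate: 0.3 × 10.4, A = 3.12 in², y = 5.9 in, Ī = 28.122 in⁴.
Top plate: 2.8 × 0.65, A = 1.82 in², y = 11.425 in, Ī = 0.064079 in⁴.
Hole (subtracted): ⌀0.25, A = 0.049087 in², y = 0.35 in, Ī = 0.00019175 in⁴.
Centroid: ȳ = ΣA·y / ΣA = 3.4289 in.
Transfer each piece to the horizontal axis through the centroid using Ī + A·d² with d = y − 3.4289:
  bottom plate: d = -3.0789 in → contributes +69.307 in⁴
  web plate: d = 2.4711 in → contributes +47.174 in⁴
  top plate: d = 7.9961 in → contributes +116.43 in⁴
  hole: d = -3.0789 in → contributes −0.46551 in⁴
Total I = 232.45 in⁴.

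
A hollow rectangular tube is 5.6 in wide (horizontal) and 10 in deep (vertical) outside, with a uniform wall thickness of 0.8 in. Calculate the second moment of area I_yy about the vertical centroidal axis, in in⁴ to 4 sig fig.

Split into non-overlapping primitives; take the origin at the lower-left of the bounding box.
Outer rectangle: 5.6 × 10, A = 56 in², x = 2.8 in, Ī = 146.347 in⁴.
Inner void (subtracted): 4 × 8.4, A = 33.6 in², x = 2.8 in, Ī = 44.8 in⁴.
By symmetry the centroid is at mid-width, x̄ = 2.8 in.
All pieces are centred on the vertical centroidal axis, so I = ΣĪ (holes subtracted) = 101.547 in⁴.

I_yy ≈ 101.5 in⁴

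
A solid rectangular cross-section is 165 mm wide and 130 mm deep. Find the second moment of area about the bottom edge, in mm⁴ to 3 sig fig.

The section: 165 × 130, A = 21 450 mm², y = 65 mm, Ī = 30 208 750 mm⁴.
Transfer it to the base of the section using Ī + A·d² with d = y − 0:
  the section: d = 65 mm → contributes +120 835 000 mm⁴
Total I = 120 835 000 mm⁴.

I_base ≈ 1.21 × 10⁸ mm⁴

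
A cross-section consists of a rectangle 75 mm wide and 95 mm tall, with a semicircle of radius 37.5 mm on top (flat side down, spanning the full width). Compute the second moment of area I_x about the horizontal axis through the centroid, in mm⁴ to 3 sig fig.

I_x ≈ 1.24 × 10⁷ mm⁴

Decompose the section into non-overlapping parts with the origin at the bottom-left of its bounding rectangle.
Rectangular body: 75 × 95, A = 7 125 mm², y = 47.5 mm, Ī = 5 358 594 mm⁴.
Semicircular cap: semicircle r = 37.5, A = 2208.9 mm², y = 110.92 mm, Ī = 217 049 mm⁴.
Centroid: ȳ = ΣA·y / ΣA = 62.508 mm.
Transfer each piece to the horizontal axis through the centroid using Ī + A·d² with d = y − 62.508:
  rectangular body: d = -15.008 mm → contributes +6 963 358 mm⁴
  semicircular cap: d = 48.408 mm → contributes +5 393 279 mm⁴
Total I = 12 356 637 mm⁴.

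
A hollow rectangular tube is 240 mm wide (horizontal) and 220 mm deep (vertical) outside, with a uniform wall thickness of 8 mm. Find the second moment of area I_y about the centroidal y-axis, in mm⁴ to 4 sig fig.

Break the section into simple shapes (no overlaps), measuring from the bottom-left corner of the bounding box.
Outer rectangle: 240 × 220, A = 52 800 mm², x = 120 mm, Ī = 253 440 000 mm⁴.
Inner void (subtracted): 224 × 204, A = 45 696 mm², x = 120 mm, Ī = 191 070 208 mm⁴.
By symmetry the centroid is at mid-width, x̄ = 120 mm.
All pieces are centred on the centroidal y-axis, so I = ΣĪ (holes subtracted) = 62 369 792 mm⁴.

I_y ≈ 6.237 × 10⁷ mm⁴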